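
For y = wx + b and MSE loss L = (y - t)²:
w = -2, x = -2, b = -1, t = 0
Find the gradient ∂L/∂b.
∂L/∂b = 6

y = wx + b = (-2)(-2) + -1 = 3
∂L/∂y = 2(y - t) = 2(3 - 0) = 6
∂y/∂b = 1
∂L/∂b = ∂L/∂y · ∂y/∂b = 6 × 1 = 6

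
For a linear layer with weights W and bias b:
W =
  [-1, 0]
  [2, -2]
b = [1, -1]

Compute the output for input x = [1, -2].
y = [0, 5]

Wx = [-1×1 + 0×-2, 2×1 + -2×-2]
   = [-1, 6]
y = Wx + b = [-1 + 1, 6 + -1] = [0, 5]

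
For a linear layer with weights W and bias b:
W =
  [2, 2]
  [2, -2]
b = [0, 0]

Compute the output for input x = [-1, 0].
y = [-2, -2]

Wx = [2×-1 + 2×0, 2×-1 + -2×0]
   = [-2, -2]
y = Wx + b = [-2 + 0, -2 + 0] = [-2, -2]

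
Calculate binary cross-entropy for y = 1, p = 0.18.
L = 1.715

L = -1·log(0.18) - 0·log(0.82) = -log(0.18) = 1.715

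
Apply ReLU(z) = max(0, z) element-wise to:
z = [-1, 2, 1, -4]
h = [0, 2, 1, 0]

ReLU applied element-wise: max(0,-1)=0, max(0,2)=2, max(0,1)=1, max(0,-4)=0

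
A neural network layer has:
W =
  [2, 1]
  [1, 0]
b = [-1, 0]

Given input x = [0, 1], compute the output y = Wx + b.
y = [0, 0]

Wx = [2×0 + 1×1, 1×0 + 0×1]
   = [1, 0]
y = Wx + b = [1 + -1, 0 + 0] = [0, 0]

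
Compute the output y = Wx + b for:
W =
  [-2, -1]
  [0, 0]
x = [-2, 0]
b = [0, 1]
y = [4, 1]

Wx = [-2×-2 + -1×0, 0×-2 + 0×0]
   = [4, 0]
y = Wx + b = [4 + 0, 0 + 1] = [4, 1]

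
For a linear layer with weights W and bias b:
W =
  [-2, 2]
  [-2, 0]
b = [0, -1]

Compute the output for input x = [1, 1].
y = [0, -3]

Wx = [-2×1 + 2×1, -2×1 + 0×1]
   = [0, -2]
y = Wx + b = [0 + 0, -2 + -1] = [0, -3]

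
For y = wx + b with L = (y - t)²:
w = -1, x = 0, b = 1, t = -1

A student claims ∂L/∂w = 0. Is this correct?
Correct

y = (-1)(0) + 1 = 1
∂L/∂y = 2(y - t) = 2(1 - -1) = 4
∂y/∂w = x = 0
∂L/∂w = 4 × 0 = 0

Claimed value: 0
Correct: The correct gradient is 0.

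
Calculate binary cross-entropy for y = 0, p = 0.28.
L = 0.3285

L = -0·log(0.28) - 1·log(0.72) = -log(0.72) = 0.3285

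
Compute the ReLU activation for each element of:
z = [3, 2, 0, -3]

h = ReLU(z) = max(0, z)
h = [3, 2, 0, 0]

ReLU applied element-wise: max(0,3)=3, max(0,2)=2, max(0,0)=0, max(0,-3)=0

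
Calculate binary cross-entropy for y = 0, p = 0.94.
L = 2.813

L = -0·log(0.94) - 1·log(0.06) = -log(0.06) = 2.813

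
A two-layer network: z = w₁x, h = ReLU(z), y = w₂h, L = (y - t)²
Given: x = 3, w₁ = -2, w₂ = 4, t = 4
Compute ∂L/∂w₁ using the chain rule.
∂L/∂w₁ = 0

Forward pass:
z = w₁x = -2×3 = -6
h = ReLU(-6) = 0
y = w₂h = 4×0 = 0

Backward pass:
∂L/∂y = 2(y - t) = 2(0 - 4) = -8
∂y/∂h = w₂ = 4
∂h/∂z = 0 (ReLU derivative)
∂z/∂w₁ = x = 3

∂L/∂w₁ = -8 × 4 × 0 × 3 = 0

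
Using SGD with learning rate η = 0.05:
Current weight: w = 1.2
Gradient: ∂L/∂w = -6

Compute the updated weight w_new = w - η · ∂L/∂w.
w_new = 1.5

w_new = w - η·∂L/∂w = 1.2 - 0.05×(-6) = 1.2 - (-0.3) = 1.5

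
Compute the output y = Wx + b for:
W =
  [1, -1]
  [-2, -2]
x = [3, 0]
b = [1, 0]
y = [4, -6]

Wx = [1×3 + -1×0, -2×3 + -2×0]
   = [3, -6]
y = Wx + b = [3 + 1, -6 + 0] = [4, -6]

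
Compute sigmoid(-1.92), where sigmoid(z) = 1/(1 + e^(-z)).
0.1279

sigmoid(-1.92) = 1/(1 + e^(1.92)) = 1/(1 + 6.821) = 0.1279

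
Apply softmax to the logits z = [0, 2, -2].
p = [0.1173, 0.8668, 0.0159]

exp(z) = [1, 7.389, 0.1353]
Sum = 8.524
p = [0.1173, 0.8668, 0.0159]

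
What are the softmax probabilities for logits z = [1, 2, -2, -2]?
p = [0.2619, 0.712, 0.013, 0.013]

exp(z) = [2.718, 7.389, 0.1353, 0.1353]
Sum = 10.38
p = [0.2619, 0.712, 0.013, 0.013]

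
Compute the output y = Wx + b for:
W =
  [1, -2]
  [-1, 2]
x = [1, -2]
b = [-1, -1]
y = [4, -6]

Wx = [1×1 + -2×-2, -1×1 + 2×-2]
   = [5, -5]
y = Wx + b = [5 + -1, -5 + -1] = [4, -6]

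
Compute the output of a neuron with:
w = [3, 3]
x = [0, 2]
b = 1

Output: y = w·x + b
y = 7

y = (3)(0) + (3)(2) + 1 = 7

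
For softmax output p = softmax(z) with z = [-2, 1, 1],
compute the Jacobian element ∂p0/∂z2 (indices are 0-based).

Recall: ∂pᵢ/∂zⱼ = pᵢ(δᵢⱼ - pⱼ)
∂p0/∂z2 = -0.01185

p = softmax(z) = [0.02429, 0.4879, 0.4879]
p0 = 0.02429, p2 = 0.4879

∂p0/∂z2 = -p0 × p2 = -0.02429 × 0.4879 = -0.01185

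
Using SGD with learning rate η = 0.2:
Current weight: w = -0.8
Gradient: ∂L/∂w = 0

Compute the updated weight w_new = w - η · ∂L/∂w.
w_new = -0.8

w_new = w - η·∂L/∂w = -0.8 - 0.2×(0) = -0.8 - (0) = -0.8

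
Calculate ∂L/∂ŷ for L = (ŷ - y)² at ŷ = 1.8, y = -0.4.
∂L/∂ŷ = 4.4

∂L/∂ŷ = 2(ŷ - y) = 2(1.8 - -0.4) = 2(2.2) = 4.4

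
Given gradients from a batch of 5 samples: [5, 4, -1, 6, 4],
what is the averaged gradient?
Average gradient = 3.6

Average = (1/5)(5 + 4 + -1 + 6 + 4) = 18/5 = 3.6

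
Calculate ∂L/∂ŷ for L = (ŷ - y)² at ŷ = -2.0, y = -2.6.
∂L/∂ŷ = 1.2

∂L/∂ŷ = 2(ŷ - y) = 2(-2.0 - -2.6) = 2(0.6) = 1.2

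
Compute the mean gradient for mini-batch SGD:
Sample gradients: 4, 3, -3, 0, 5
Average gradient = 1.8

Average = (1/5)(4 + 3 + -3 + 0 + 5) = 9/5 = 1.8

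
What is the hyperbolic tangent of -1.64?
-0.9275

tanh(-1.64) = (e^(-1.64) - e^(1.64))/(e^(-1.64) + e^(1.64)) = -0.9275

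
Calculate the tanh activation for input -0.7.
-0.6044

tanh(-0.7) = (e^(-0.7) - e^(0.7))/(e^(-0.7) + e^(0.7)) = -0.6044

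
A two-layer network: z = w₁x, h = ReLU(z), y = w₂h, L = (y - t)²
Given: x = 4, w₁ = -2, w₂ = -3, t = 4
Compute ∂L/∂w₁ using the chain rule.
∂L/∂w₁ = 0

Forward pass:
z = w₁x = -2×4 = -8
h = ReLU(-8) = 0
y = w₂h = -3×0 = 0

Backward pass:
∂L/∂y = 2(y - t) = 2(0 - 4) = -8
∂y/∂h = w₂ = -3
∂h/∂z = 0 (ReLU derivative)
∂z/∂w₁ = x = 4

∂L/∂w₁ = -8 × -3 × 0 × 4 = 0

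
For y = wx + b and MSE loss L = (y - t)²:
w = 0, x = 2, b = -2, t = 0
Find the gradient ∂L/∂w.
∂L/∂w = -8

y = wx + b = (0)(2) + -2 = -2
∂L/∂y = 2(y - t) = 2(-2 - 0) = -4
∂y/∂w = x = 2
∂L/∂w = ∂L/∂y · ∂y/∂w = -4 × 2 = -8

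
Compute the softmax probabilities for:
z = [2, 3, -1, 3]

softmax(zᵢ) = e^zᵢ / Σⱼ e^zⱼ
p = [0.1542, 0.4191, 0.0077, 0.4191]

exp(z) = [7.389, 20.09, 0.3679, 20.09]
Sum = 47.93
p = [0.1542, 0.4191, 0.0077, 0.4191]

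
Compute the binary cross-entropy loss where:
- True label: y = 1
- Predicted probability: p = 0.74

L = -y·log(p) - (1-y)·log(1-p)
L = 0.3011

L = -1·log(0.74) - 0·log(0.26) = -log(0.74) = 0.3011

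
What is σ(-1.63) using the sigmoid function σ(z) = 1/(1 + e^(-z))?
0.1638

sigmoid(-1.63) = 1/(1 + e^(1.63)) = 1/(1 + 5.104) = 0.1638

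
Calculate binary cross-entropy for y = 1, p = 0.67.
L = 0.4005

L = -1·log(0.67) - 0·log(0.33) = -log(0.67) = 0.4005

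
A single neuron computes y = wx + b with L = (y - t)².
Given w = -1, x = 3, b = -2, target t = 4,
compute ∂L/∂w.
∂L/∂w = -54

y = wx + b = (-1)(3) + -2 = -5
∂L/∂y = 2(y - t) = 2(-5 - 4) = -18
∂y/∂w = x = 3
∂L/∂w = ∂L/∂y · ∂y/∂w = -18 × 3 = -54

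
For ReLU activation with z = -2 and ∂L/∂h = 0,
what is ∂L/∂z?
∂L/∂z = 0

h = ReLU(-2) = 0
Since z < 0: ∂h/∂z = 0
∂L/∂z = ∂L/∂h · ∂h/∂z = 0 × 0 = 0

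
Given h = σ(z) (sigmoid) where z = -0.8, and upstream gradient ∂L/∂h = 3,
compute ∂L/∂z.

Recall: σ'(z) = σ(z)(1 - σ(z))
∂L/∂z = 0.6417

σ(-0.8) = 0.31
σ'(-0.8) = σ(-0.8)(1 - σ(-0.8)) = 0.31 × 0.69 = 0.2139
∂L/∂z = ∂L/∂h · σ'(z) = 3 × 0.2139 = 0.6417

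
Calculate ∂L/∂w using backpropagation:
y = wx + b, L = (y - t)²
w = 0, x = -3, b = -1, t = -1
∂L/∂w = 0

y = wx + b = (0)(-3) + -1 = -1
∂L/∂y = 2(y - t) = 2(-1 - -1) = 0
∂y/∂w = x = -3
∂L/∂w = ∂L/∂y · ∂y/∂w = 0 × -3 = 0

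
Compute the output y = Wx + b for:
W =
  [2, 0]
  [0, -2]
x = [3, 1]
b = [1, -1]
y = [7, -3]

Wx = [2×3 + 0×1, 0×3 + -2×1]
   = [6, -2]
y = Wx + b = [6 + 1, -2 + -1] = [7, -3]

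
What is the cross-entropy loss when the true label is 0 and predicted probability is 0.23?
L = 0.2614

L = -0·log(0.23) - 1·log(0.77) = -log(0.77) = 0.2614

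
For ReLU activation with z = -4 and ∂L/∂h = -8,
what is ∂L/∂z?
∂L/∂z = 0

h = ReLU(-4) = 0
Since z < 0: ∂h/∂z = 0
∂L/∂z = ∂L/∂h · ∂h/∂z = -8 × 0 = 0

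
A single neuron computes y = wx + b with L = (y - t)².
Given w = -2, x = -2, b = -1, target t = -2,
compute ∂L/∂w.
∂L/∂w = -20

y = wx + b = (-2)(-2) + -1 = 3
∂L/∂y = 2(y - t) = 2(3 - -2) = 10
∂y/∂w = x = -2
∂L/∂w = ∂L/∂y · ∂y/∂w = 10 × -2 = -20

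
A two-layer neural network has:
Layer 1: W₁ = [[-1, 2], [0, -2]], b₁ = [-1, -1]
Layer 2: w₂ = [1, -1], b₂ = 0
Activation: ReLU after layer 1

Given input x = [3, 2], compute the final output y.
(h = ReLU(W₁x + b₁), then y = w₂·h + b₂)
y = 0

Layer 1 pre-activation: z₁ = [0, -5]
After ReLU: h = [0, 0]
Layer 2 output: y = 1×0 + -1×0 + 0 = 0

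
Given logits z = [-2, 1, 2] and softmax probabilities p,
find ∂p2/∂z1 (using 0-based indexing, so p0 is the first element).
∂p2/∂z1 = -0.1915

p = softmax(z) = [0.01321, 0.2654, 0.7214]
p2 = 0.7214, p1 = 0.2654

∂p2/∂z1 = -p2 × p1 = -0.7214 × 0.2654 = -0.1915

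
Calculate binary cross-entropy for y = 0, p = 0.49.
L = 0.6733

L = -0·log(0.49) - 1·log(0.51) = -log(0.51) = 0.6733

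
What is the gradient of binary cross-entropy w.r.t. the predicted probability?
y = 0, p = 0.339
∂L/∂p = 1.513

∂L/∂p = -y/p + (1-y)/(1-p) = 0 + 1/0.661 = 1.513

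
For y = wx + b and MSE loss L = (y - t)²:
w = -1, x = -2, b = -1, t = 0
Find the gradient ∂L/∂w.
∂L/∂w = -4

y = wx + b = (-1)(-2) + -1 = 1
∂L/∂y = 2(y - t) = 2(1 - 0) = 2
∂y/∂w = x = -2
∂L/∂w = ∂L/∂y · ∂y/∂w = 2 × -2 = -4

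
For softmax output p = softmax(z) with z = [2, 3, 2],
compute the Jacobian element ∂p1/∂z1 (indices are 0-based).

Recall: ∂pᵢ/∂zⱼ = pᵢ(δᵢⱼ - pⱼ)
∂p1/∂z1 = 0.2442

p = softmax(z) = [0.2119, 0.5761, 0.2119]
p1 = 0.5761

∂p1/∂z1 = p1(1 - p1) = 0.5761 × (1 - 0.5761) = 0.2442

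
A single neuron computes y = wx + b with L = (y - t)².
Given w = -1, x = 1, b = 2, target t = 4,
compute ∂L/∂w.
∂L/∂w = -6

y = wx + b = (-1)(1) + 2 = 1
∂L/∂y = 2(y - t) = 2(1 - 4) = -6
∂y/∂w = x = 1
∂L/∂w = ∂L/∂y · ∂y/∂w = -6 × 1 = -6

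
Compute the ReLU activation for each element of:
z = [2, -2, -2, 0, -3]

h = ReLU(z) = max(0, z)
h = [2, 0, 0, 0, 0]

ReLU applied element-wise: max(0,2)=2, max(0,-2)=0, max(0,-2)=0, max(0,0)=0, max(0,-3)=0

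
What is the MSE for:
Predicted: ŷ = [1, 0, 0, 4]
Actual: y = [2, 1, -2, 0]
MSE = 5.5

MSE = (1/4)((1-2)² + (0-1)² + (0--2)² + (4-0)²) = (1/4)(1 + 1 + 4 + 16) = 5.5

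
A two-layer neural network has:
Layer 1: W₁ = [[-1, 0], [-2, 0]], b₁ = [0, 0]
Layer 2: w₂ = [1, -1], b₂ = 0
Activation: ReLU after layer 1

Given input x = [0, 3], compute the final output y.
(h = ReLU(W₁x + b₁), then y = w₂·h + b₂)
y = 0

Layer 1 pre-activation: z₁ = [0, 0]
After ReLU: h = [0, 0]
Layer 2 output: y = 1×0 + -1×0 + 0 = 0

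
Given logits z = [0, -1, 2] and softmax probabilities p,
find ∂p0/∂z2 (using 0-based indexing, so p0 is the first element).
∂p0/∂z2 = -0.09636

p = softmax(z) = [0.1142, 0.04201, 0.8438]
p0 = 0.1142, p2 = 0.8438

∂p0/∂z2 = -p0 × p2 = -0.1142 × 0.8438 = -0.09636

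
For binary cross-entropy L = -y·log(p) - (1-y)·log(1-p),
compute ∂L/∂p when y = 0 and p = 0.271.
∂L/∂p = 1.372

∂L/∂p = -y/p + (1-y)/(1-p) = 0 + 1/0.729 = 1.372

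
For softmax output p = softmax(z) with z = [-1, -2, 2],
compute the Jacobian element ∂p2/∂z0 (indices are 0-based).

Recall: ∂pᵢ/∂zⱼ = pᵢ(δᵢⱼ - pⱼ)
∂p2/∂z0 = -0.04364

p = softmax(z) = [0.04661, 0.01715, 0.9362]
p2 = 0.9362, p0 = 0.04661

∂p2/∂z0 = -p2 × p0 = -0.9362 × 0.04661 = -0.04364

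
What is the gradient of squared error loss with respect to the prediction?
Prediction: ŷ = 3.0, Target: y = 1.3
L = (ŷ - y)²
∂L/∂ŷ = 3.4

∂L/∂ŷ = 2(ŷ - y) = 2(3.0 - 1.3) = 2(1.7) = 3.4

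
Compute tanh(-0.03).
-0.02999

tanh(-0.03) = (e^(-0.03) - e^(0.03))/(e^(-0.03) + e^(0.03)) = -0.02999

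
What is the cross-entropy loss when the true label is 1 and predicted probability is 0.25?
L = 1.386

L = -1·log(0.25) - 0·log(0.75) = -log(0.25) = 1.386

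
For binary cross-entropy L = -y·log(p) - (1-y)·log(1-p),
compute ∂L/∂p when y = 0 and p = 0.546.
∂L/∂p = 2.203

∂L/∂p = -y/p + (1-y)/(1-p) = 0 + 1/0.454 = 2.203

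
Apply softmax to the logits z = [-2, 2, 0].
p = [0.0159, 0.8668, 0.1173]

exp(z) = [0.1353, 7.389, 1]
Sum = 8.524
p = [0.0159, 0.8668, 0.1173]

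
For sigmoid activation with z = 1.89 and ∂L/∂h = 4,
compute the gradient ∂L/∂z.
∂L/∂z = 0.4561

σ(1.89) = 0.8688
σ'(1.89) = σ(1.89)(1 - σ(1.89)) = 0.8688 × 0.1312 = 0.114
∂L/∂z = ∂L/∂h · σ'(z) = 4 × 0.114 = 0.4561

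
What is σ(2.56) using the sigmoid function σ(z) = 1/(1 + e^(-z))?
0.9282

sigmoid(2.56) = 1/(1 + e^(-2.56)) = 1/(1 + 0.0773) = 0.9282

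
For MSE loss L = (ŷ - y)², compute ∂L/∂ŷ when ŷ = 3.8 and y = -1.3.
∂L/∂ŷ = 10.2

∂L/∂ŷ = 2(ŷ - y) = 2(3.8 - -1.3) = 2(5.1) = 10.2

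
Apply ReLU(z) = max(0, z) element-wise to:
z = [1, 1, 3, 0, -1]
h = [1, 1, 3, 0, 0]

ReLU applied element-wise: max(0,1)=1, max(0,1)=1, max(0,3)=3, max(0,0)=0, max(0,-1)=0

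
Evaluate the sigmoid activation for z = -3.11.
0.0427

sigmoid(-3.11) = 1/(1 + e^(3.11)) = 1/(1 + 22.42) = 0.0427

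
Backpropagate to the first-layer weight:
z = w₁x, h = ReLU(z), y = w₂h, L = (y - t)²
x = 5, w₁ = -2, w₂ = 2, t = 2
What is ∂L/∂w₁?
∂L/∂w₁ = 0

Forward pass:
z = w₁x = -2×5 = -10
h = ReLU(-10) = 0
y = w₂h = 2×0 = 0

Backward pass:
∂L/∂y = 2(y - t) = 2(0 - 2) = -4
∂y/∂h = w₂ = 2
∂h/∂z = 0 (ReLU derivative)
∂z/∂w₁ = x = 5

∂L/∂w₁ = -4 × 2 × 0 × 5 = 0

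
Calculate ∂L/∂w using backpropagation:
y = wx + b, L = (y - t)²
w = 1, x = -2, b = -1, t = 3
∂L/∂w = 24

y = wx + b = (1)(-2) + -1 = -3
∂L/∂y = 2(y - t) = 2(-3 - 3) = -12
∂y/∂w = x = -2
∂L/∂w = ∂L/∂y · ∂y/∂w = -12 × -2 = 24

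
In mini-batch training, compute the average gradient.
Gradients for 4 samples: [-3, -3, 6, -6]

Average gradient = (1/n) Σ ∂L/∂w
Average gradient = -1.5

Average = (1/4)(-3 + -3 + 6 + -6) = -6/4 = -1.5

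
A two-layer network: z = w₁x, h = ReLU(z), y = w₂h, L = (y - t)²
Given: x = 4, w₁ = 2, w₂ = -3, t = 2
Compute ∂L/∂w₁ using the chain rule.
∂L/∂w₁ = 624

Forward pass:
z = w₁x = 2×4 = 8
h = ReLU(8) = 8
y = w₂h = -3×8 = -24

Backward pass:
∂L/∂y = 2(y - t) = 2(-24 - 2) = -52
∂y/∂h = w₂ = -3
∂h/∂z = 1 (ReLU derivative)
∂z/∂w₁ = x = 4

∂L/∂w₁ = -52 × -3 × 1 × 4 = 624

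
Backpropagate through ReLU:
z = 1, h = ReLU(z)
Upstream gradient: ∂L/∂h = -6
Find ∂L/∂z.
∂L/∂z = -6

h = ReLU(1) = 1
Since z > 0: ∂h/∂z = 1
∂L/∂z = ∂L/∂h · ∂h/∂z = -6 × 1 = -6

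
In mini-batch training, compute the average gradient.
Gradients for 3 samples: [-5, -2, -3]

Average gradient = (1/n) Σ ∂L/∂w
Average gradient = -3.333

Average = (1/3)(-5 + -2 + -3) = -10/3 = -3.333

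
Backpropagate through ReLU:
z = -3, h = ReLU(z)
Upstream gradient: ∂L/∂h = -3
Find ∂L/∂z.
∂L/∂z = 0

h = ReLU(-3) = 0
Since z < 0: ∂h/∂z = 0
∂L/∂z = ∂L/∂h · ∂h/∂z = -3 × 0 = 0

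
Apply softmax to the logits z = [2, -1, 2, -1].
p = [0.4763, 0.0237, 0.4763, 0.0237]

exp(z) = [7.389, 0.3679, 7.389, 0.3679]
Sum = 15.51
p = [0.4763, 0.0237, 0.4763, 0.0237]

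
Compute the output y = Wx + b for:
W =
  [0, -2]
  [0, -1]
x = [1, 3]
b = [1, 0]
y = [-5, -3]

Wx = [0×1 + -2×3, 0×1 + -1×3]
   = [-6, -3]
y = Wx + b = [-6 + 1, -3 + 0] = [-5, -3]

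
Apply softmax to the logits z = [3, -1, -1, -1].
p = [0.9479, 0.0174, 0.0174, 0.0174]

exp(z) = [20.09, 0.3679, 0.3679, 0.3679]
Sum = 21.19
p = [0.9479, 0.0174, 0.0174, 0.0174]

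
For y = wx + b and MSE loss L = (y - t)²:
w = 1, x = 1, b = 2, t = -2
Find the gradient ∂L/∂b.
∂L/∂b = 10

y = wx + b = (1)(1) + 2 = 3
∂L/∂y = 2(y - t) = 2(3 - -2) = 10
∂y/∂b = 1
∂L/∂b = ∂L/∂y · ∂y/∂b = 10 × 1 = 10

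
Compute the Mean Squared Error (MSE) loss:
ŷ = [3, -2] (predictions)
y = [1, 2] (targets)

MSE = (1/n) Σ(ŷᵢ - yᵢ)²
MSE = 10

MSE = (1/2)((3-1)² + (-2-2)²) = (1/2)(4 + 16) = 10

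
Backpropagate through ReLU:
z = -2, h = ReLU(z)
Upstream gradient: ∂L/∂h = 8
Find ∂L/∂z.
∂L/∂z = 0

h = ReLU(-2) = 0
Since z < 0: ∂h/∂z = 0
∂L/∂z = ∂L/∂h · ∂h/∂z = 8 × 0 = 0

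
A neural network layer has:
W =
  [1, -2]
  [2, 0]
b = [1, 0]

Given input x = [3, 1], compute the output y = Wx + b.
y = [2, 6]

Wx = [1×3 + -2×1, 2×3 + 0×1]
   = [1, 6]
y = Wx + b = [1 + 1, 6 + 0] = [2, 6]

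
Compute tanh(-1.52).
-0.9087

tanh(-1.52) = (e^(-1.52) - e^(1.52))/(e^(-1.52) + e^(1.52)) = -0.9087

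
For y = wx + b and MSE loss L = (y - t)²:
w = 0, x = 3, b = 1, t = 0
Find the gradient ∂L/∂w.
∂L/∂w = 6

y = wx + b = (0)(3) + 1 = 1
∂L/∂y = 2(y - t) = 2(1 - 0) = 2
∂y/∂w = x = 3
∂L/∂w = ∂L/∂y · ∂y/∂w = 2 × 3 = 6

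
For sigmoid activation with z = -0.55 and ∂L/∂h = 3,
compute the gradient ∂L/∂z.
∂L/∂z = 0.696

σ(-0.55) = 0.3659
σ'(-0.55) = σ(-0.55)(1 - σ(-0.55)) = 0.3659 × 0.6341 = 0.232
∂L/∂z = ∂L/∂h · σ'(z) = 3 × 0.232 = 0.696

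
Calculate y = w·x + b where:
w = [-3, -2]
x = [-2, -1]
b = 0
y = 8

y = (-3)(-2) + (-2)(-1) + 0 = 8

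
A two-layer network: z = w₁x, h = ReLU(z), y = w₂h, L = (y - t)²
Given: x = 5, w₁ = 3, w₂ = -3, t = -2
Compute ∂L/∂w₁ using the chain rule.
∂L/∂w₁ = 1290

Forward pass:
z = w₁x = 3×5 = 15
h = ReLU(15) = 15
y = w₂h = -3×15 = -45

Backward pass:
∂L/∂y = 2(y - t) = 2(-45 - -2) = -86
∂y/∂h = w₂ = -3
∂h/∂z = 1 (ReLU derivative)
∂z/∂w₁ = x = 5

∂L/∂w₁ = -86 × -3 × 1 × 5 = 1290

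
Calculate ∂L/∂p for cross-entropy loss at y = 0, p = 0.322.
∂L/∂p = 1.475

∂L/∂p = -y/p + (1-y)/(1-p) = 0 + 1/0.678 = 1.475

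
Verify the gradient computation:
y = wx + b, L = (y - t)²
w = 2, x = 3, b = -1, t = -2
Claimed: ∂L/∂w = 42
Correct

y = (2)(3) + -1 = 5
∂L/∂y = 2(y - t) = 2(5 - -2) = 14
∂y/∂w = x = 3
∂L/∂w = 14 × 3 = 42

Claimed value: 42
Correct: The correct gradient is 42.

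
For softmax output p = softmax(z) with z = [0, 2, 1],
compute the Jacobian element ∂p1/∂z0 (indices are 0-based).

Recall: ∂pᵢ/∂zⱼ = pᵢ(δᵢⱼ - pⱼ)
∂p1/∂z0 = -0.05989

p = softmax(z) = [0.09003, 0.6652, 0.2447]
p1 = 0.6652, p0 = 0.09003

∂p1/∂z0 = -p1 × p0 = -0.6652 × 0.09003 = -0.05989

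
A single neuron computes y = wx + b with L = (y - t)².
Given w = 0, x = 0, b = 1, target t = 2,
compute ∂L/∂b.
∂L/∂b = -2

y = wx + b = (0)(0) + 1 = 1
∂L/∂y = 2(y - t) = 2(1 - 2) = -2
∂y/∂b = 1
∂L/∂b = ∂L/∂y · ∂y/∂b = -2 × 1 = -2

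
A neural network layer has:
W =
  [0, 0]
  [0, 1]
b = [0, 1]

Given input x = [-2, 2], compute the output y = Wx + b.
y = [0, 3]

Wx = [0×-2 + 0×2, 0×-2 + 1×2]
   = [0, 2]
y = Wx + b = [0 + 0, 2 + 1] = [0, 3]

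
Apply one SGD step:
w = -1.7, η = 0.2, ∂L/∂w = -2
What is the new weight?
w_new = -1.3

w_new = w - η·∂L/∂w = -1.7 - 0.2×(-2) = -1.7 - (-0.4) = -1.3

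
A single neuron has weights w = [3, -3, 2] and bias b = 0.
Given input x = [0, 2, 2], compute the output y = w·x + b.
y = -2

y = (3)(0) + (-3)(2) + (2)(2) + 0 = -2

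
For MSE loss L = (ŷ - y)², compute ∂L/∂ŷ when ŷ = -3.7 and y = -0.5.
∂L/∂ŷ = -6.4

∂L/∂ŷ = 2(ŷ - y) = 2(-3.7 - -0.5) = 2(-3.2) = -6.4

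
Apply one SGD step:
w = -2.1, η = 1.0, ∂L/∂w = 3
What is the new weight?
w_new = -5.1

w_new = w - η·∂L/∂w = -2.1 - 1.0×(3) = -2.1 - (3) = -5.1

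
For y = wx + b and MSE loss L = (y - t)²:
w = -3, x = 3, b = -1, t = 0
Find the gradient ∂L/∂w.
∂L/∂w = -60

y = wx + b = (-3)(3) + -1 = -10
∂L/∂y = 2(y - t) = 2(-10 - 0) = -20
∂y/∂w = x = 3
∂L/∂w = ∂L/∂y · ∂y/∂w = -20 × 3 = -60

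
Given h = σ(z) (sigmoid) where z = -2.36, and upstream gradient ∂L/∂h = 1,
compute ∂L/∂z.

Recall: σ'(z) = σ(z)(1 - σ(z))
∂L/∂z = 0.07883

σ(-2.36) = 0.08627
σ'(-2.36) = σ(-2.36)(1 - σ(-2.36)) = 0.08627 × 0.9137 = 0.07883
∂L/∂z = ∂L/∂h · σ'(z) = 1 × 0.07883 = 0.07883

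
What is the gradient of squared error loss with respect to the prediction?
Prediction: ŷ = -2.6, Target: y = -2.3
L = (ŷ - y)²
∂L/∂ŷ = -0.6

∂L/∂ŷ = 2(ŷ - y) = 2(-2.6 - -2.3) = 2(-0.3) = -0.6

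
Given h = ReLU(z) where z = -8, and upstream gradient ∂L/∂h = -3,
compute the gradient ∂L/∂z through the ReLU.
∂L/∂z = 0

h = ReLU(-8) = 0
Since z < 0: ∂h/∂z = 0
∂L/∂z = ∂L/∂h · ∂h/∂z = -3 × 0 = 0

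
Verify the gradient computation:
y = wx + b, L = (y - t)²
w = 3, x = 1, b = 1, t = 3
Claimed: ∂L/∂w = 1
Incorrect

y = (3)(1) + 1 = 4
∂L/∂y = 2(y - t) = 2(4 - 3) = 2
∂y/∂w = x = 1
∂L/∂w = 2 × 1 = 2

Claimed value: 1
Incorrect: The correct gradient is 2.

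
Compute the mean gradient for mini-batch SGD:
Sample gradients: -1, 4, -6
Average gradient = -1

Average = (1/3)(-1 + 4 + -6) = -3/3 = -1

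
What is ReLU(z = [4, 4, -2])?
h = [4, 4, 0]

ReLU applied element-wise: max(0,4)=4, max(0,4)=4, max(0,-2)=0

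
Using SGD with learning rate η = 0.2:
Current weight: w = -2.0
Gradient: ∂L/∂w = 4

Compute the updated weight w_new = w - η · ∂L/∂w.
w_new = -2.8

w_new = w - η·∂L/∂w = -2.0 - 0.2×(4) = -2.0 - (0.8) = -2.8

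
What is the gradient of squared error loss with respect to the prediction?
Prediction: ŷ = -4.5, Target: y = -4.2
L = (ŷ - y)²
∂L/∂ŷ = -0.6

∂L/∂ŷ = 2(ŷ - y) = 2(-4.5 - -4.2) = 2(-0.3) = -0.6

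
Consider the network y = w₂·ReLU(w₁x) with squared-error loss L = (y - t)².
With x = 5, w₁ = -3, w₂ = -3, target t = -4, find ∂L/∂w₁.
∂L/∂w₁ = 0

Forward pass:
z = w₁x = -3×5 = -15
h = ReLU(-15) = 0
y = w₂h = -3×0 = 0

Backward pass:
∂L/∂y = 2(y - t) = 2(0 - -4) = 8
∂y/∂h = w₂ = -3
∂h/∂z = 0 (ReLU derivative)
∂z/∂w₁ = x = 5

∂L/∂w₁ = 8 × -3 × 0 × 5 = 0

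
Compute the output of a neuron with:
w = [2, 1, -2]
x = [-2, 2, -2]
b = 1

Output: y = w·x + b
y = 3

y = (2)(-2) + (1)(2) + (-2)(-2) + 1 = 3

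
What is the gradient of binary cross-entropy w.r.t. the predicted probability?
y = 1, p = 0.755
∂L/∂p = -1.325

∂L/∂p = -y/p + (1-y)/(1-p) = -1/0.755 + 0 = -1.325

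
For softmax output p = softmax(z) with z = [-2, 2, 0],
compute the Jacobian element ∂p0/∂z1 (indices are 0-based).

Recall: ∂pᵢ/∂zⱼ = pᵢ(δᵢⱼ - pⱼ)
∂p0/∂z1 = -0.01376

p = softmax(z) = [0.01588, 0.8668, 0.1173]
p0 = 0.01588, p1 = 0.8668

∂p0/∂z1 = -p0 × p1 = -0.01588 × 0.8668 = -0.01376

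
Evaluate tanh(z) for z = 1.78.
0.9447

tanh(1.78) = (e^(1.78) - e^(-1.78))/(e^(1.78) + e^(-1.78)) = 0.9447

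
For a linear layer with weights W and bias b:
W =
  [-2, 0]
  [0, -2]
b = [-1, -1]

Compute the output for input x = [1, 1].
y = [-3, -3]

Wx = [-2×1 + 0×1, 0×1 + -2×1]
   = [-2, -2]
y = Wx + b = [-2 + -1, -2 + -1] = [-3, -3]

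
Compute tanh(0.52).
0.4777

tanh(0.52) = (e^(0.52) - e^(-0.52))/(e^(0.52) + e^(-0.52)) = 0.4777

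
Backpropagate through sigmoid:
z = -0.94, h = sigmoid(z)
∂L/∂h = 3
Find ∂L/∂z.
∂L/∂z = 0.606

σ(-0.94) = 0.2809
σ'(-0.94) = σ(-0.94)(1 - σ(-0.94)) = 0.2809 × 0.7191 = 0.202
∂L/∂z = ∂L/∂h · σ'(z) = 3 × 0.202 = 0.606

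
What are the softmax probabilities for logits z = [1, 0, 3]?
p = [0.1142, 0.042, 0.8438]

exp(z) = [2.718, 1, 20.09]
Sum = 23.8
p = [0.1142, 0.042, 0.8438]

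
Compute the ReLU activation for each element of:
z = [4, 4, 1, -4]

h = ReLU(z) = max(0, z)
h = [4, 4, 1, 0]

ReLU applied element-wise: max(0,4)=4, max(0,4)=4, max(0,1)=1, max(0,-4)=0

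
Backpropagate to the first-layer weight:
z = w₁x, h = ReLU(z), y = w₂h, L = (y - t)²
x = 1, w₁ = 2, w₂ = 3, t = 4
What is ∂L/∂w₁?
∂L/∂w₁ = 12

Forward pass:
z = w₁x = 2×1 = 2
h = ReLU(2) = 2
y = w₂h = 3×2 = 6

Backward pass:
∂L/∂y = 2(y - t) = 2(6 - 4) = 4
∂y/∂h = w₂ = 3
∂h/∂z = 1 (ReLU derivative)
∂z/∂w₁ = x = 1

∂L/∂w₁ = 4 × 3 × 1 × 1 = 12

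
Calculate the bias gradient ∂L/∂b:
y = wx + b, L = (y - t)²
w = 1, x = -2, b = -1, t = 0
∂L/∂b = -6

y = wx + b = (1)(-2) + -1 = -3
∂L/∂y = 2(y - t) = 2(-3 - 0) = -6
∂y/∂b = 1
∂L/∂b = ∂L/∂y · ∂y/∂b = -6 × 1 = -6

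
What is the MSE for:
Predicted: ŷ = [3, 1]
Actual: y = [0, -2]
MSE = 9

MSE = (1/2)((3-0)² + (1--2)²) = (1/2)(9 + 9) = 9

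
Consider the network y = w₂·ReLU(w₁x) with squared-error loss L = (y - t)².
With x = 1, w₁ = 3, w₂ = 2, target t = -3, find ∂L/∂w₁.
∂L/∂w₁ = 36

Forward pass:
z = w₁x = 3×1 = 3
h = ReLU(3) = 3
y = w₂h = 2×3 = 6

Backward pass:
∂L/∂y = 2(y - t) = 2(6 - -3) = 18
∂y/∂h = w₂ = 2
∂h/∂z = 1 (ReLU derivative)
∂z/∂w₁ = x = 1

∂L/∂w₁ = 18 × 2 × 1 × 1 = 36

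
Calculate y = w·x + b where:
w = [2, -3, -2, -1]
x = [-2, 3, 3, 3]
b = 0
y = -22

y = (2)(-2) + (-3)(3) + (-2)(3) + (-1)(3) + 0 = -22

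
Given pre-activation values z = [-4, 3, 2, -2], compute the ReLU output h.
h = [0, 3, 2, 0]

ReLU applied element-wise: max(0,-4)=0, max(0,3)=3, max(0,2)=2, max(0,-2)=0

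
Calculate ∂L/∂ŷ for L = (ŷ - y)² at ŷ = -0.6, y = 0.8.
∂L/∂ŷ = -2.8

∂L/∂ŷ = 2(ŷ - y) = 2(-0.6 - 0.8) = 2(-1.4) = -2.8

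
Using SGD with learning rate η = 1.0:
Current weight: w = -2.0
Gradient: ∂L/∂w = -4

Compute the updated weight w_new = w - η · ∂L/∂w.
w_new = 2

w_new = w - η·∂L/∂w = -2.0 - 1.0×(-4) = -2.0 - (-4) = 2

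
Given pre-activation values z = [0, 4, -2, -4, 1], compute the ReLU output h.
h = [0, 4, 0, 0, 1]

ReLU applied element-wise: max(0,0)=0, max(0,4)=4, max(0,-2)=0, max(0,-4)=0, max(0,1)=1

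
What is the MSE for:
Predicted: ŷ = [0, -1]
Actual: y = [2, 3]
MSE = 10

MSE = (1/2)((0-2)² + (-1-3)²) = (1/2)(4 + 16) = 10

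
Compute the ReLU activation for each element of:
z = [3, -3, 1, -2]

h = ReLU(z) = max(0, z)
h = [3, 0, 1, 0]

ReLU applied element-wise: max(0,3)=3, max(0,-3)=0, max(0,1)=1, max(0,-2)=0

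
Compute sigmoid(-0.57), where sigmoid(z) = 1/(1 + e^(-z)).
0.3612

sigmoid(-0.57) = 1/(1 + e^(0.57)) = 1/(1 + 1.768) = 0.3612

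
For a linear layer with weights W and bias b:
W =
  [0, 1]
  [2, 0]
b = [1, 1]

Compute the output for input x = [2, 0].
y = [1, 5]

Wx = [0×2 + 1×0, 2×2 + 0×0]
   = [0, 4]
y = Wx + b = [0 + 1, 4 + 1] = [1, 5]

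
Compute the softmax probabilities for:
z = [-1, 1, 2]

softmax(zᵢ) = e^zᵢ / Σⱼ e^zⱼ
p = [0.0351, 0.2595, 0.7054]

exp(z) = [0.3679, 2.718, 7.389]
Sum = 10.48
p = [0.0351, 0.2595, 0.7054]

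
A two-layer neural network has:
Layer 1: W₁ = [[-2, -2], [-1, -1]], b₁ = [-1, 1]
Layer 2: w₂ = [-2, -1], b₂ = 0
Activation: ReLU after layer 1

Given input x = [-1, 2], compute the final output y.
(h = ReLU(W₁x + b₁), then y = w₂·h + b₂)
y = 0

Layer 1 pre-activation: z₁ = [-3, 0]
After ReLU: h = [0, 0]
Layer 2 output: y = -2×0 + -1×0 + 0 = 0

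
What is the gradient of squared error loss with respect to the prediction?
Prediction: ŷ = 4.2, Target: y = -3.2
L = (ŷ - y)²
∂L/∂ŷ = 14.8

∂L/∂ŷ = 2(ŷ - y) = 2(4.2 - -3.2) = 2(7.4) = 14.8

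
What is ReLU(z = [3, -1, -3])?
h = [3, 0, 0]

ReLU applied element-wise: max(0,3)=3, max(0,-1)=0, max(0,-3)=0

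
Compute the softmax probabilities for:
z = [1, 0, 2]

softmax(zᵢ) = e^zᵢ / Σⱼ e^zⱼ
p = [0.2447, 0.09, 0.6652]

exp(z) = [2.718, 1, 7.389]
Sum = 11.11
p = [0.2447, 0.09, 0.6652]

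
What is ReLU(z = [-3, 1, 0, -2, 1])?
h = [0, 1, 0, 0, 1]

ReLU applied element-wise: max(0,-3)=0, max(0,1)=1, max(0,0)=0, max(0,-2)=0, max(0,1)=1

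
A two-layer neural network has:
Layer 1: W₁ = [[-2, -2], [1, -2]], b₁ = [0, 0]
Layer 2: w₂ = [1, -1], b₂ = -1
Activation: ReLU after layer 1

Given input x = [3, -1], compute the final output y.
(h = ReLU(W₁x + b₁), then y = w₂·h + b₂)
y = -6

Layer 1 pre-activation: z₁ = [-4, 5]
After ReLU: h = [0, 5]
Layer 2 output: y = 1×0 + -1×5 + -1 = -6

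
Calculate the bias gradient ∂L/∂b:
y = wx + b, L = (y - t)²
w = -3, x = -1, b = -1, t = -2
∂L/∂b = 8

y = wx + b = (-3)(-1) + -1 = 2
∂L/∂y = 2(y - t) = 2(2 - -2) = 8
∂y/∂b = 1
∂L/∂b = ∂L/∂y · ∂y/∂b = 8 × 1 = 8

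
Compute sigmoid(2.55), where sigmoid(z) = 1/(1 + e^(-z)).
0.9276

sigmoid(2.55) = 1/(1 + e^(-2.55)) = 1/(1 + 0.07808) = 0.9276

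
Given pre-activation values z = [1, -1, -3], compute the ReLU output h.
h = [1, 0, 0]

ReLU applied element-wise: max(0,1)=1, max(0,-1)=0, max(0,-3)=0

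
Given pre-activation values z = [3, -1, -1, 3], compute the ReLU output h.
h = [3, 0, 0, 3]

ReLU applied element-wise: max(0,3)=3, max(0,-1)=0, max(0,-1)=0, max(0,3)=3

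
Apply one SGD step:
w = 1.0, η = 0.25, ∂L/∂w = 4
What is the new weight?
w_new = 0

w_new = w - η·∂L/∂w = 1.0 - 0.25×(4) = 1.0 - (1) = 0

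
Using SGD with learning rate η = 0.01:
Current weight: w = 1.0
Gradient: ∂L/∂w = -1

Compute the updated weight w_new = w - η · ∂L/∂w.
w_new = 1.01

w_new = w - η·∂L/∂w = 1.0 - 0.01×(-1) = 1.0 - (-0.01) = 1.01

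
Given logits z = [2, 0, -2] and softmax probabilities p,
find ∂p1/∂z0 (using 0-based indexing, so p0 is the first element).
∂p1/∂z0 = -0.1017

p = softmax(z) = [0.8668, 0.1173, 0.01588]
p1 = 0.1173, p0 = 0.8668

∂p1/∂z0 = -p1 × p0 = -0.1173 × 0.8668 = -0.1017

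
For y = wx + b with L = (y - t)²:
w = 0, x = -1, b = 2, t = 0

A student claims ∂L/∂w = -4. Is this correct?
Correct

y = (0)(-1) + 2 = 2
∂L/∂y = 2(y - t) = 2(2 - 0) = 4
∂y/∂w = x = -1
∂L/∂w = 4 × -1 = -4

Claimed value: -4
Correct: The correct gradient is -4.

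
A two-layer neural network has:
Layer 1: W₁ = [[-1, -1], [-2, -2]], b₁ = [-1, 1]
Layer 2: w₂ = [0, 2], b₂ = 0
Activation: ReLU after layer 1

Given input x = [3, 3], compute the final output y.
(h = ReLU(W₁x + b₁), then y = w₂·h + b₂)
y = 0

Layer 1 pre-activation: z₁ = [-7, -11]
After ReLU: h = [0, 0]
Layer 2 output: y = 0×0 + 2×0 + 0 = 0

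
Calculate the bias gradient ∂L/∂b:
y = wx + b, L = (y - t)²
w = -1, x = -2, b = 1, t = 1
∂L/∂b = 4

y = wx + b = (-1)(-2) + 1 = 3
∂L/∂y = 2(y - t) = 2(3 - 1) = 4
∂y/∂b = 1
∂L/∂b = ∂L/∂y · ∂y/∂b = 4 × 1 = 4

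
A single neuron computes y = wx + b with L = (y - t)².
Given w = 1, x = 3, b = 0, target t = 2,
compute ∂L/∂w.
∂L/∂w = 6

y = wx + b = (1)(3) + 0 = 3
∂L/∂y = 2(y - t) = 2(3 - 2) = 2
∂y/∂w = x = 3
∂L/∂w = ∂L/∂y · ∂y/∂w = 2 × 3 = 6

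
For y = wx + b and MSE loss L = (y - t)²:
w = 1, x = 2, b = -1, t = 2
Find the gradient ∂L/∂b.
∂L/∂b = -2

y = wx + b = (1)(2) + -1 = 1
∂L/∂y = 2(y - t) = 2(1 - 2) = -2
∂y/∂b = 1
∂L/∂b = ∂L/∂y · ∂y/∂b = -2 × 1 = -2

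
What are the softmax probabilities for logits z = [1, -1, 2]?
p = [0.2595, 0.0351, 0.7054]

exp(z) = [2.718, 0.3679, 7.389]
Sum = 10.48
p = [0.2595, 0.0351, 0.7054]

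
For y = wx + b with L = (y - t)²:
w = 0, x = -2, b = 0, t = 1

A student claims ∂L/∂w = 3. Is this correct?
Incorrect

y = (0)(-2) + 0 = 0
∂L/∂y = 2(y - t) = 2(0 - 1) = -2
∂y/∂w = x = -2
∂L/∂w = -2 × -2 = 4

Claimed value: 3
Incorrect: The correct gradient is 4.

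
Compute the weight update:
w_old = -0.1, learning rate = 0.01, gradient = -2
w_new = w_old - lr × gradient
w_new = -0.08

w_new = w - η·∂L/∂w = -0.1 - 0.01×(-2) = -0.1 - (-0.02) = -0.08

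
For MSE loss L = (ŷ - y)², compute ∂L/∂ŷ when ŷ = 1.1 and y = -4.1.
∂L/∂ŷ = 10.4

∂L/∂ŷ = 2(ŷ - y) = 2(1.1 - -4.1) = 2(5.2) = 10.4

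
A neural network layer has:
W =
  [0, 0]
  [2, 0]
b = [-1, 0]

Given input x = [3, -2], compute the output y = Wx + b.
y = [-1, 6]

Wx = [0×3 + 0×-2, 2×3 + 0×-2]
   = [0, 6]
y = Wx + b = [0 + -1, 6 + 0] = [-1, 6]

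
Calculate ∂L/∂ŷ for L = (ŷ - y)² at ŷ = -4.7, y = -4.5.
∂L/∂ŷ = -0.4

∂L/∂ŷ = 2(ŷ - y) = 2(-4.7 - -4.5) = 2(-0.2) = -0.4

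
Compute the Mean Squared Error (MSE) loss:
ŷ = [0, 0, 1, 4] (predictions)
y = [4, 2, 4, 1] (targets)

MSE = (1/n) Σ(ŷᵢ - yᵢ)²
MSE = 9.5

MSE = (1/4)((0-4)² + (0-2)² + (1-4)² + (4-1)²) = (1/4)(16 + 4 + 9 + 9) = 9.5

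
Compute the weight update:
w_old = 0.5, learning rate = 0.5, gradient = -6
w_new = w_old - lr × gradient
w_new = 3.5

w_new = w - η·∂L/∂w = 0.5 - 0.5×(-6) = 0.5 - (-3) = 3.5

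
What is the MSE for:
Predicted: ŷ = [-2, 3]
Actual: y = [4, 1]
MSE = 20

MSE = (1/2)((-2-4)² + (3-1)²) = (1/2)(36 + 4) = 20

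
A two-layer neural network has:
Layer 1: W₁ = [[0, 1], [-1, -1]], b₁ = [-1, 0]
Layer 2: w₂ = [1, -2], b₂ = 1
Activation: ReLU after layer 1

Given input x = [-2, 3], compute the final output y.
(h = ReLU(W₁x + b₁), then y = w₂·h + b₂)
y = 3

Layer 1 pre-activation: z₁ = [2, -1]
After ReLU: h = [2, 0]
Layer 2 output: y = 1×2 + -2×0 + 1 = 3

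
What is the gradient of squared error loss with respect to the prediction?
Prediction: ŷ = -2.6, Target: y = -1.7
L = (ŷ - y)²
∂L/∂ŷ = -1.8

∂L/∂ŷ = 2(ŷ - y) = 2(-2.6 - -1.7) = 2(-0.9) = -1.8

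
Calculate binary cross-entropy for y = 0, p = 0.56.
L = 0.821

L = -0·log(0.56) - 1·log(0.44) = -log(0.44) = 0.821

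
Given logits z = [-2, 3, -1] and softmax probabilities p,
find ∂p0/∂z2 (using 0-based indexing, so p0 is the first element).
∂p0/∂z2 = -0.0001175

p = softmax(z) = [0.006573, 0.9756, 0.01787]
p0 = 0.006573, p2 = 0.01787

∂p0/∂z2 = -p0 × p2 = -0.006573 × 0.01787 = -0.0001175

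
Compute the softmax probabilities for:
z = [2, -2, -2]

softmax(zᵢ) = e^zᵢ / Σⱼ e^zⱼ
p = [0.9647, 0.0177, 0.0177]

exp(z) = [7.389, 0.1353, 0.1353]
Sum = 7.66
p = [0.9647, 0.0177, 0.0177]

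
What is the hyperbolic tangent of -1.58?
-0.9186

tanh(-1.58) = (e^(-1.58) - e^(1.58))/(e^(-1.58) + e^(1.58)) = -0.9186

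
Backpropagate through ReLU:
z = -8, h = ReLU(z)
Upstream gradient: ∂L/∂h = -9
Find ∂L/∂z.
∂L/∂z = 0

h = ReLU(-8) = 0
Since z < 0: ∂h/∂z = 0
∂L/∂z = ∂L/∂h · ∂h/∂z = -9 × 0 = 0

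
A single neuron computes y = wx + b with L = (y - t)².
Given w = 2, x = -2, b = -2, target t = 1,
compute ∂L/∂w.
∂L/∂w = 28

y = wx + b = (2)(-2) + -2 = -6
∂L/∂y = 2(y - t) = 2(-6 - 1) = -14
∂y/∂w = x = -2
∂L/∂w = ∂L/∂y · ∂y/∂w = -14 × -2 = 28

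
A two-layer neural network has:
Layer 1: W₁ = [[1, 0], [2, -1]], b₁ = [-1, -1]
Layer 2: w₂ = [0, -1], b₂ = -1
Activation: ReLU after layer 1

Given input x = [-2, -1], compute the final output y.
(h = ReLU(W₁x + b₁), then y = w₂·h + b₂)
y = -1

Layer 1 pre-activation: z₁ = [-3, -4]
After ReLU: h = [0, 0]
Layer 2 output: y = 0×0 + -1×0 + -1 = -1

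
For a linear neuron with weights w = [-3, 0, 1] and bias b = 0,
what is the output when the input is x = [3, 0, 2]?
y = -7

y = (-3)(3) + (0)(0) + (1)(2) + 0 = -7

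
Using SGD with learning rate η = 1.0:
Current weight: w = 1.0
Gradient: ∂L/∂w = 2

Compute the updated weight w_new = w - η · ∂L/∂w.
w_new = -1

w_new = w - η·∂L/∂w = 1.0 - 1.0×(2) = 1.0 - (2) = -1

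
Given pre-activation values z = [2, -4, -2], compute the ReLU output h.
h = [2, 0, 0]

ReLU applied element-wise: max(0,2)=2, max(0,-4)=0, max(0,-2)=0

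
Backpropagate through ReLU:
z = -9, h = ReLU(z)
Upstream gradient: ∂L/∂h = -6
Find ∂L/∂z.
∂L/∂z = 0

h = ReLU(-9) = 0
Since z < 0: ∂h/∂z = 0
∂L/∂z = ∂L/∂h · ∂h/∂z = -6 × 0 = 0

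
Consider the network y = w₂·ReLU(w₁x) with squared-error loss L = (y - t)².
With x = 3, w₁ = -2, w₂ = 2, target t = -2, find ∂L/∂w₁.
∂L/∂w₁ = 0

Forward pass:
z = w₁x = -2×3 = -6
h = ReLU(-6) = 0
y = w₂h = 2×0 = 0

Backward pass:
∂L/∂y = 2(y - t) = 2(0 - -2) = 4
∂y/∂h = w₂ = 2
∂h/∂z = 0 (ReLU derivative)
∂z/∂w₁ = x = 3

∂L/∂w₁ = 4 × 2 × 0 × 3 = 0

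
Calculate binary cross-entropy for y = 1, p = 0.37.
L = 0.9943

L = -1·log(0.37) - 0·log(0.63) = -log(0.37) = 0.9943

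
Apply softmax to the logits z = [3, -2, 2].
p = [0.7275, 0.0049, 0.2676]

exp(z) = [20.09, 0.1353, 7.389]
Sum = 27.61
p = [0.7275, 0.0049, 0.2676]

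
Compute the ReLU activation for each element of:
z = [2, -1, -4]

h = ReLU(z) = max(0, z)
h = [2, 0, 0]

ReLU applied element-wise: max(0,2)=2, max(0,-1)=0, max(0,-4)=0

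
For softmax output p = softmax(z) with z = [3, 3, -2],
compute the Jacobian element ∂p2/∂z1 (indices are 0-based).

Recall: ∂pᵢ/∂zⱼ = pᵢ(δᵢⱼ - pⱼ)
∂p2/∂z1 = -0.001673

p = softmax(z) = [0.4983, 0.4983, 0.003358]
p2 = 0.003358, p1 = 0.4983

∂p2/∂z1 = -p2 × p1 = -0.003358 × 0.4983 = -0.001673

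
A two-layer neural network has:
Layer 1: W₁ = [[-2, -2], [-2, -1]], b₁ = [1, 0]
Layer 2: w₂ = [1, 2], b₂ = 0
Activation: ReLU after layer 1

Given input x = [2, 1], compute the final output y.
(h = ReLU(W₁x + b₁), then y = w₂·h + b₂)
y = 0

Layer 1 pre-activation: z₁ = [-5, -5]
After ReLU: h = [0, 0]
Layer 2 output: y = 1×0 + 2×0 + 0 = 0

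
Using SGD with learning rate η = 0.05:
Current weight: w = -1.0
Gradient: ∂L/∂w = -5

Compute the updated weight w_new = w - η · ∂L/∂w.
w_new = -0.75

w_new = w - η·∂L/∂w = -1.0 - 0.05×(-5) = -1.0 - (-0.25) = -0.75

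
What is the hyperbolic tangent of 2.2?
0.9757

tanh(2.2) = (e^(2.2) - e^(-2.2))/(e^(2.2) + e^(-2.2)) = 0.9757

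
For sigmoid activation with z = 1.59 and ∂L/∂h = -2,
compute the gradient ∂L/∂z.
∂L/∂z = -0.2814

σ(1.59) = 0.8306
σ'(1.59) = σ(1.59)(1 - σ(1.59)) = 0.8306 × 0.1694 = 0.1407
∂L/∂z = ∂L/∂h · σ'(z) = -2 × 0.1407 = -0.2814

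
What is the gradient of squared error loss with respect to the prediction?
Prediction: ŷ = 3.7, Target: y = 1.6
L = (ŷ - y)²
∂L/∂ŷ = 4.2

∂L/∂ŷ = 2(ŷ - y) = 2(3.7 - 1.6) = 2(2.1) = 4.2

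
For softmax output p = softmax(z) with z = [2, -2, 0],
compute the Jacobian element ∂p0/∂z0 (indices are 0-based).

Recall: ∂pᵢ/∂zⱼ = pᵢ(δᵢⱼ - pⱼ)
∂p0/∂z0 = 0.1154

p = softmax(z) = [0.8668, 0.01588, 0.1173]
p0 = 0.8668

∂p0/∂z0 = p0(1 - p0) = 0.8668 × (1 - 0.8668) = 0.1154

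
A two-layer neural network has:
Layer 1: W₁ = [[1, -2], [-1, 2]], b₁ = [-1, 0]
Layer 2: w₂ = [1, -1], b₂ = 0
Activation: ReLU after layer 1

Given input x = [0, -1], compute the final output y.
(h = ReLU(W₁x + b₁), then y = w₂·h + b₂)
y = 1

Layer 1 pre-activation: z₁ = [1, -2]
After ReLU: h = [1, 0]
Layer 2 output: y = 1×1 + -1×0 + 0 = 1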